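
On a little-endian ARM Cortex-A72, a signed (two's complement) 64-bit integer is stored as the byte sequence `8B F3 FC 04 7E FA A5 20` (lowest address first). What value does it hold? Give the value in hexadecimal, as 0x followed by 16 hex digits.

Little-endian: lowest address holds the least-significant byte.
Reassemble most-significant byte first: 20 A5 FA 7E 04 FC F3 8B → 0x20A5FA7E04FCF38B.

0x20A5FA7E04FCF38B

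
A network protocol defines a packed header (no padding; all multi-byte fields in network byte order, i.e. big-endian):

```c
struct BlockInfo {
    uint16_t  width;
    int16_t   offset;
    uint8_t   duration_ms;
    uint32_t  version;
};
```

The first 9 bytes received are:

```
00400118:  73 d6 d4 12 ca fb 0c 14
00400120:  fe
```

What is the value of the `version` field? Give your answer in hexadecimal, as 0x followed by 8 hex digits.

0xFB0C14FE

`version` follows `width` (2 B), `offset` (2 B), `duration_ms` (1 B), so it starts at offset 2 + 2 + 1 = 5 and occupies 4 bytes.
Bytes at offsets 5..8: FB 0C 14 FE.
Big-endian stores the most-significant byte at the lowest address.
The bytes are already most-significant first: 0xFB0C14FE.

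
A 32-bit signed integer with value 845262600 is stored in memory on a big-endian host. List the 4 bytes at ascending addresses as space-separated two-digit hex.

845262600 in hexadecimal, padded to 32 bits, is 0x3261AF08.
Split into bytes (most-significant first): 32 61 AF 08.
In big-endian order the high byte comes first in memory.
So the memory order matches the most-significant-first order: 32 61 AF 08.

32 61 AF 08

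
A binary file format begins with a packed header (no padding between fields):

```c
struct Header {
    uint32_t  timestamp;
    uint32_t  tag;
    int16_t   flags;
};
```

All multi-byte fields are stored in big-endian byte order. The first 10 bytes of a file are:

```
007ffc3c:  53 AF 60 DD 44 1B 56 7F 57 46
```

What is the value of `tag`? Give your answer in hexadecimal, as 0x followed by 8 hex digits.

0x441B567F

`tag` follows `timestamp` (4 bytes), so it starts at byte offset 4 and occupies 4 bytes.
Bytes at offsets 4..7: 44 1B 56 7F.
In big-endian order the high byte comes first in memory.
The bytes are already most-significant first: 0x441B567F.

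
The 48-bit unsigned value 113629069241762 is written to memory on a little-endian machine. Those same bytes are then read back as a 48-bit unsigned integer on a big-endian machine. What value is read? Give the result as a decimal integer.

179140105099367

113629069241762 in 48-bit hexadecimal is 0x6758544EEDA2.
Stored little-endian, the bytes at ascending addresses are A2 ED 4E 54 58 67.
Read back as big-endian, the last byte is least significant, giving 0xA2ED4E545867.
0xA2ED4E545867 = 179140105099367.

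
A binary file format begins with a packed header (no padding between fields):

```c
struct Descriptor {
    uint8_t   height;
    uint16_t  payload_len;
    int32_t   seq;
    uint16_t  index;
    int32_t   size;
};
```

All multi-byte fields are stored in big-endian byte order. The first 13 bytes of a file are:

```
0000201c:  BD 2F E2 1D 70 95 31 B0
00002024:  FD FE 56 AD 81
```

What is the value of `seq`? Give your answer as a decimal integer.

493917489

`seq` follows `height` (1 B), `payload_len` (2 B), so it starts at offset 1 + 2 = 3 and occupies 4 bytes.
Bytes at offsets 3..6: 1D 70 95 31.
Big-endian stores the most-significant byte at the lowest address.
The bytes are already most-significant first: 0x1D709531.
0x1D709531 = 493917489.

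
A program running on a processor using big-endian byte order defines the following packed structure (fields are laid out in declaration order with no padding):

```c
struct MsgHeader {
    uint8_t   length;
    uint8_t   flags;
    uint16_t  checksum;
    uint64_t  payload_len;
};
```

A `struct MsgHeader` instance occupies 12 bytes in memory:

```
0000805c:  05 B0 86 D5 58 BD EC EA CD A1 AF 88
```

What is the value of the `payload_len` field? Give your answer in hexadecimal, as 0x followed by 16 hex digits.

`payload_len` follows `length` (1 B), `flags` (1 B), `checksum` (2 B), so it starts at offset 1 + 1 + 2 = 4 and occupies 8 bytes.
Bytes at offsets 4..11: 58 BD EC EA CD A1 AF 88.
Big-endian stores the most-significant byte at the lowest address.
The bytes are already most-significant first: 0x58BDECEACDA1AF88.

0x58BDECEACDA1AF88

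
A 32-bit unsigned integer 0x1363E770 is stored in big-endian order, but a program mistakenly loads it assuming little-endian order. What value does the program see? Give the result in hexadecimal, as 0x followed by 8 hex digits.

0x70E76313

Stored big-endian, the bytes at ascending addresses are 13 63 E7 70.
Read back as little-endian, the first byte is least significant, giving 0x70E76313.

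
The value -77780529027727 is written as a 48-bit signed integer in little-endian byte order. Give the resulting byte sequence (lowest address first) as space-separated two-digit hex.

Two's complement of -77780529027727 in 48 bits: 77780529027727 = 0x46BDB0CD9A8F; invert → 0xB9424F326570; add 1 → 0xB9424F326571.
Split into bytes (most-significant first): B9 42 4F 32 65 71.
Little-endian: lowest address holds the least-significant byte.
So at ascending addresses the bytes are 71 65 32 4F 42 B9.

71 65 32 4F 42 B9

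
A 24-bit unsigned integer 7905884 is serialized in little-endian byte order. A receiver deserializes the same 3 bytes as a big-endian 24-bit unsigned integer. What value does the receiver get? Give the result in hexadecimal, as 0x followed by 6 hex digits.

7905884 in 24-bit hexadecimal is 0x78A25C.
Stored little-endian, the bytes at ascending addresses are 5C A2 78.
Read back as big-endian, the last byte is least significant, giving 0x5CA278.

0x5CA278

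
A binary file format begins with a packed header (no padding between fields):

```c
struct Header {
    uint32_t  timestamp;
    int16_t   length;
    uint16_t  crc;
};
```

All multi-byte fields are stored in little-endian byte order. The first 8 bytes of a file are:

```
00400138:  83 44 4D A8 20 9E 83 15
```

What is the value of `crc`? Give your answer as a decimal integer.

`crc` follows `timestamp` (4 B), `length` (2 B), so it starts at offset 4 + 2 = 6 and occupies 2 bytes.
Bytes at offsets 6..7: 83 15.
Little-endian: lowest address holds the least-significant byte.
Reassemble most-significant byte first: 15 83 → 0x1583.
0x1583 = 5507.

5507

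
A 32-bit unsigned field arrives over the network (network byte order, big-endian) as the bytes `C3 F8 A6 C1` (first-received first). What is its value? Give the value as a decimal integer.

3287852737

In big-endian order the high byte comes first in memory.
The bytes are already most-significant first: 0xC3F8A6C1.
0xC3F8A6C1 = 3287852737.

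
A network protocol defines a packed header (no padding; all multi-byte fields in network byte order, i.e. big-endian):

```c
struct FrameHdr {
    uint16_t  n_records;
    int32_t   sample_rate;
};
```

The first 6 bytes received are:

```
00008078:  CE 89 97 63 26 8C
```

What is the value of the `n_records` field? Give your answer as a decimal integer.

`n_records` is the first field, at byte offset 0, occupying 2 bytes.
Bytes at offsets 0..1: CE 89.
Big-endian: lowest address holds the most-significant byte.
The bytes are already most-significant first: 0xCE89.
0xCE89 = 52873.

52873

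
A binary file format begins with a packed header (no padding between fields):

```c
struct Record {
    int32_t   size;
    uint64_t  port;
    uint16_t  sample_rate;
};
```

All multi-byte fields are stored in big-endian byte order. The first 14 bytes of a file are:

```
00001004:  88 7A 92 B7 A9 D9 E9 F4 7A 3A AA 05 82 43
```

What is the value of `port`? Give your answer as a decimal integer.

12239070698587990533

`port` follows `size` (4 bytes), so it starts at byte offset 4 and occupies 8 bytes.
Bytes at offsets 4..11: A9 D9 E9 F4 7A 3A AA 05.
Big-endian: lowest address holds the most-significant byte.
The bytes are already most-significant first: 0xA9D9E9F47A3AAA05.
0xA9D9E9F47A3AAA05 = 12239070698587990533.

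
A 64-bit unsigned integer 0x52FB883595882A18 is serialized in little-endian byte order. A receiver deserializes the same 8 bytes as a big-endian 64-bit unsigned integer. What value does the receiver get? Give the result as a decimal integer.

Stored little-endian, the bytes at ascending addresses are 18 2A 88 95 35 88 FB 52.
Read back as big-endian, the last byte is least significant, giving 0x182A88953588FB52.
0x182A88953588FB52 = 1741354380361792338.

1741354380361792338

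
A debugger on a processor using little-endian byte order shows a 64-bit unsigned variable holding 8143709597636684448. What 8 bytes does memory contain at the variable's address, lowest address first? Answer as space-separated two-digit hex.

A0 EA 12 59 BB 44 04 71

8143709597636684448 in hexadecimal, padded to 64 bits, is 0x710444BB5912EAA0.
Split into bytes (most-significant first): 71 04 44 BB 59 12 EA A0.
Little-endian: lowest address holds the least-significant byte.
So at ascending addresses the bytes are A0 EA 12 59 BB 44 04 71.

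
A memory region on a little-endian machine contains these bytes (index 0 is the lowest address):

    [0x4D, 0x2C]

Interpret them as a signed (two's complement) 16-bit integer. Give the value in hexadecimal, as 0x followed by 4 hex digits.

Little-endian: lowest address holds the least-significant byte.
Reassemble most-significant byte first: 2C 4D → 0x2C4D.

0x2C4D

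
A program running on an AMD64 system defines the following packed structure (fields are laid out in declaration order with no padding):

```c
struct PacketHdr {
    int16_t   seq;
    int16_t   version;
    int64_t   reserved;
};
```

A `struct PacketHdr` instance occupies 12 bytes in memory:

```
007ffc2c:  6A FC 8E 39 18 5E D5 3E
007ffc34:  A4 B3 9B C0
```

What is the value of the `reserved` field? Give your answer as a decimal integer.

`reserved` follows `seq` (2 B), `version` (2 B), so it starts at offset 2 + 2 = 4 and occupies 8 bytes.
Bytes at offsets 4..11: 18 5E D5 3E A4 B3 9B C0.
Little-endian: lowest address holds the least-significant byte.
Reassemble most-significant byte first: C0 9B B3 A4 3E D5 5E 18 → 0xC09BB3A43ED55E18.
Top bit is set, so as a signed 64-bit value this is 0xC09BB3A43ED55E18 − 2^64 = -4567859879027057128.

-4567859879027057128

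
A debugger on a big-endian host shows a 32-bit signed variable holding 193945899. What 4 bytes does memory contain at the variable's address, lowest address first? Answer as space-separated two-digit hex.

0B 8F 61 2B

193945899 in hexadecimal, padded to 32 bits, is 0x0B8F612B.
Split into bytes (most-significant first): 0B 8F 61 2B.
In big-endian order the high byte comes first in memory.
So the memory order matches the most-significant-first order: 0B 8F 61 2B.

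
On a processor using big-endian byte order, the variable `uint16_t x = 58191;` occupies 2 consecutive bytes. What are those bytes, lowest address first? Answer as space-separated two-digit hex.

58191 in hexadecimal, padded to 16 bits, is 0xE34F.
Split into bytes (most-significant first): E3 4F.
In big-endian order the high byte comes first in memory.
So the memory order matches the most-significant-first order: E3 4F.

E3 4F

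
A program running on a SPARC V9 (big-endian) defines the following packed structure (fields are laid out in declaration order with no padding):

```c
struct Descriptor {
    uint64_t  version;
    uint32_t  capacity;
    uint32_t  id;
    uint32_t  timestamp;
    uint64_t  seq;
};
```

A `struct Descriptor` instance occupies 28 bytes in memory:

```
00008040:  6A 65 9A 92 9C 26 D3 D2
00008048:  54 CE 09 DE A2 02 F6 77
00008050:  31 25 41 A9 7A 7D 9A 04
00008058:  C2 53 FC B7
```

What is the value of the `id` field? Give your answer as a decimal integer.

`id` follows `version` (8 B), `capacity` (4 B), so it starts at offset 8 + 4 = 12 and occupies 4 bytes.
Bytes at offsets 12..15: A2 02 F6 77.
In big-endian order the high byte comes first in memory.
The bytes are already most-significant first: 0xA202F677.
0xA202F677 = 2718103159.

2718103159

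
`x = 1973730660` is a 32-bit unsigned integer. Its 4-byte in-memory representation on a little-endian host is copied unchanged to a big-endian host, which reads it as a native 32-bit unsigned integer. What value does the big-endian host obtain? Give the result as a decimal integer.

1690150005

1973730660 in 32-bit hexadecimal is 0x75A4BD64.
Stored little-endian, the bytes at ascending addresses are 64 BD A4 75.
Read back as big-endian, the last byte is least significant, giving 0x64BDA475.
0x64BDA475 = 1690150005.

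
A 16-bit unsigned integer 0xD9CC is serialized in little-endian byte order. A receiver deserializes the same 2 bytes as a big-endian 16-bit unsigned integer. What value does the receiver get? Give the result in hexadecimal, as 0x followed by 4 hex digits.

Stored little-endian, the bytes at ascending addresses are CC D9.
Read back as big-endian, the last byte is least significant, giving 0xCCD9.

0xCCD9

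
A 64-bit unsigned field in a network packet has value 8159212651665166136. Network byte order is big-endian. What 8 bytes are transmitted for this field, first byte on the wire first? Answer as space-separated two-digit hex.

71 3B 58 AD 65 60 0F 38

8159212651665166136 in hexadecimal, padded to 64 bits, is 0x713B58AD65600F38.
Split into bytes (most-significant first): 71 3B 58 AD 65 60 0F 38.
Big-endian: lowest address holds the most-significant byte.
So the memory order matches the most-significant-first order: 71 3B 58 AD 65 60 0F 38.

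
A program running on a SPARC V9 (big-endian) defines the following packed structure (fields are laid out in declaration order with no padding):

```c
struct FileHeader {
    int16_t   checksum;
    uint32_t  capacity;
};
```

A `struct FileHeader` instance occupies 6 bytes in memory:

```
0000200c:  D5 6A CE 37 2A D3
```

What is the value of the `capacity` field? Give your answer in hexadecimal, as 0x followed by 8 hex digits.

0xCE372AD3

`capacity` follows `checksum` (2 bytes), so it starts at byte offset 2 and occupies 4 bytes.
Bytes at offsets 2..5: CE 37 2A D3.
Big-endian stores the most-significant byte at the lowest address.
The bytes are already most-significant first: 0xCE372AD3.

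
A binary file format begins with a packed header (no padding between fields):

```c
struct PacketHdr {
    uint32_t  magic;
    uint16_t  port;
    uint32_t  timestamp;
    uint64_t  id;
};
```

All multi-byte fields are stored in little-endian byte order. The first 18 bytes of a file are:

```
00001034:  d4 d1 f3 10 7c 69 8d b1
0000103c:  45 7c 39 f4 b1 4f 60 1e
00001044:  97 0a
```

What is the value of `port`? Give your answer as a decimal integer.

27004

`port` follows `magic` (4 bytes), so it starts at byte offset 4 and occupies 2 bytes.
Bytes at offsets 4..5: 7C 69.
Little-endian: lowest address holds the least-significant byte.
Reassemble most-significant byte first: 69 7C → 0x697C.
0x697C = 27004.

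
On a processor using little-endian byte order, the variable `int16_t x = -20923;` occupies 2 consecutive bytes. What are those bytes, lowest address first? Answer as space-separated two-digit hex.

45 AE

Two's complement of -20923 in 16 bits: 20923 = 0x51BB; invert → 0xAE44; add 1 → 0xAE45.
Split into bytes (most-significant first): AE 45.
Little-endian: lowest address holds the least-significant byte.
So at ascending addresses the bytes are 45 AE.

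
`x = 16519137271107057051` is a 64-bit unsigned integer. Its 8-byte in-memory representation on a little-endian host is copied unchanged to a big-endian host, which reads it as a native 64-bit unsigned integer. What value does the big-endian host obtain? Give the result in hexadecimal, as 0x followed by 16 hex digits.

0x9B754070D3C33FE5

16519137271107057051 in 64-bit hexadecimal is 0xE53FC3D37040759B.
Stored little-endian, the bytes at ascending addresses are 9B 75 40 70 D3 C3 3F E5.
Read back as big-endian, the last byte is least significant, giving 0x9B754070D3C33FE5.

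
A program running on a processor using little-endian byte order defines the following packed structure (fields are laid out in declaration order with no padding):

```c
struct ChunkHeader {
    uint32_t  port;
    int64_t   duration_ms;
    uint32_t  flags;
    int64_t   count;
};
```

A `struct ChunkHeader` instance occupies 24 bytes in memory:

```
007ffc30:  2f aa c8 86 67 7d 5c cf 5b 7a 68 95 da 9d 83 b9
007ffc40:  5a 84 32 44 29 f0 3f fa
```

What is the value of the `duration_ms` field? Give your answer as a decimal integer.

-7680754629740823193

`duration_ms` follows `port` (4 bytes), so it starts at byte offset 4 and occupies 8 bytes.
Bytes at offsets 4..11: 67 7D 5C CF 5B 7A 68 95.
Little-endian stores the least-significant byte at the lowest address.
Reassemble most-significant byte first: 95 68 7A 5B CF 5C 7D 67 → 0x95687A5BCF5C7D67.
Top bit is set, so as a signed 64-bit value this is 0x95687A5BCF5C7D67 − 2^64 = -7680754629740823193.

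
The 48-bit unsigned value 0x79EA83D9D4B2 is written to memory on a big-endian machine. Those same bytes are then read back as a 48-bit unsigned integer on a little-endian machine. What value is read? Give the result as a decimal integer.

196627252111993

Stored big-endian, the bytes at ascending addresses are 79 EA 83 D9 D4 B2.
Read back as little-endian, the first byte is least significant, giving 0xB2D4D983EA79.
0xB2D4D983EA79 = 196627252111993.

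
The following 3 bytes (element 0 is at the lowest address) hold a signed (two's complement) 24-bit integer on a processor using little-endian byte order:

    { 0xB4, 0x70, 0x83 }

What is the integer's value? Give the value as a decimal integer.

Little-endian stores the least-significant byte at the lowest address.
Reassemble most-significant byte first: 83 70 B4 → 0x8370B4.
Top bit is set, so as a signed 24-bit value this is 0x8370B4 − 2^24 = -8163148.

-8163148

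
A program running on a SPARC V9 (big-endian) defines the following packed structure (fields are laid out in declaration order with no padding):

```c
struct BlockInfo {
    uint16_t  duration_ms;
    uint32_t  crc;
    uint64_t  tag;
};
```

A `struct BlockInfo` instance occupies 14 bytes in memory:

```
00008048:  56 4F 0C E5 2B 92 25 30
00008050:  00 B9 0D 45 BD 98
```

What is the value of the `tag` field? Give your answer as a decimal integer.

`tag` follows `duration_ms` (2 B), `crc` (4 B), so it starts at offset 2 + 4 = 6 and occupies 8 bytes.
Bytes at offsets 6..13: 25 30 00 B9 0D 45 BD 98.
Big-endian stores the most-significant byte at the lowest address.
The bytes are already most-significant first: 0x253000B90D45BD98.
0x253000B90D45BD98 = 2679642573077069208.

2679642573077069208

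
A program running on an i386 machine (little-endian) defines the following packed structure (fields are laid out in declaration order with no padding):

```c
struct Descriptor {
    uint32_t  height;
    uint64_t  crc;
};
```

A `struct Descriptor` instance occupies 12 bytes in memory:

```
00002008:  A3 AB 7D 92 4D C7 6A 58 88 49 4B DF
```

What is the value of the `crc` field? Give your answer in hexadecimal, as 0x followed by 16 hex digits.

`crc` follows `height` (4 bytes), so it starts at byte offset 4 and occupies 8 bytes.
Bytes at offsets 4..11: 4D C7 6A 58 88 49 4B DF.
Little-endian stores the least-significant byte at the lowest address.
Reassemble most-significant byte first: DF 4B 49 88 58 6A C7 4D → 0xDF4B4988586AC74D.

0xDF4B4988586AC74D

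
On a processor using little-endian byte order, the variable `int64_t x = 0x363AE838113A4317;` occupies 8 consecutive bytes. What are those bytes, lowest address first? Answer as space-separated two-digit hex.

17 43 3A 11 38 E8 3A 36

Split into bytes (most-significant first): 36 3A E8 38 11 3A 43 17.
Little-endian stores the least-significant byte at the lowest address.
So at ascending addresses the bytes are 17 43 3A 11 38 E8 3A 36.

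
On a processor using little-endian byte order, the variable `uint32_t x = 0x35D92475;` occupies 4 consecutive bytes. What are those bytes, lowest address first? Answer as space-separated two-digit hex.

Split into bytes (most-significant first): 35 D9 24 75.
Little-endian stores the least-significant byte at the lowest address.
So at ascending addresses the bytes are 75 24 D9 35.

75 24 D9 35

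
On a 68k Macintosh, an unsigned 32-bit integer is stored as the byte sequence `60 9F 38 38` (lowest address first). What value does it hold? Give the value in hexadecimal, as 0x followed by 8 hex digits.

0x609F3838

Big-endian: lowest address holds the most-significant byte.
The bytes are already most-significant first: 0x609F3838.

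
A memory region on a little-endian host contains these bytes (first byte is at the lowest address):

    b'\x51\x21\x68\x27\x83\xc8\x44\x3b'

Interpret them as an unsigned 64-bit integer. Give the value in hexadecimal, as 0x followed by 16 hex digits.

In little-endian order the low byte comes first in memory.
Reassemble most-significant byte first: 3B 44 C8 83 27 68 21 51 → 0x3B44C88327682151.

0x3B44C88327682151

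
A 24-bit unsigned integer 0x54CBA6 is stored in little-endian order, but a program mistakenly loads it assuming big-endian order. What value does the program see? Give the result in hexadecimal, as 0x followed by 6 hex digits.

0xA6CB54

Stored little-endian, the bytes at ascending addresses are A6 CB 54.
Read back as big-endian, the last byte is least significant, giving 0xA6CB54.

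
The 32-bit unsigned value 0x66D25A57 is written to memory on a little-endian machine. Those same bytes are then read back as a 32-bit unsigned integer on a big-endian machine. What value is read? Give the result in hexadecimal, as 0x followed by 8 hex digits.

0x575AD266

Stored little-endian, the bytes at ascending addresses are 57 5A D2 66.
Read back as big-endian, the last byte is least significant, giving 0x575AD266.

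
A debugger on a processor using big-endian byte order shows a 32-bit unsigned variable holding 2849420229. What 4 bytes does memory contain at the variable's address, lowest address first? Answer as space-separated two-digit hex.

A9 D6 B3 C5

2849420229 in hexadecimal, padded to 32 bits, is 0xA9D6B3C5.
Split into bytes (most-significant first): A9 D6 B3 C5.
Big-endian: lowest address holds the most-significant byte.
So the memory order matches the most-significant-first order: A9 D6 B3 C5.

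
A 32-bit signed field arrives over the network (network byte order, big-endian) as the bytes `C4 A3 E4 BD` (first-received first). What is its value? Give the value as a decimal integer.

In big-endian order the high byte comes first in memory.
The bytes are already most-significant first: 0xC4A3E4BD.
Top bit is set, so as a signed 32-bit value this is 0xC4A3E4BD − 2^32 = -995892035.

-995892035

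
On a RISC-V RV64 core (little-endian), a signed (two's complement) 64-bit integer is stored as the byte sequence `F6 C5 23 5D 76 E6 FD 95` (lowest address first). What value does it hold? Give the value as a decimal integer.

-7638695996907338250

Little-endian stores the least-significant byte at the lowest address.
Reassemble most-significant byte first: 95 FD E6 76 5D 23 C5 F6 → 0x95FDE6765D23C5F6.
Top bit is set, so as a signed 64-bit value this is 0x95FDE6765D23C5F6 − 2^64 = -7638695996907338250.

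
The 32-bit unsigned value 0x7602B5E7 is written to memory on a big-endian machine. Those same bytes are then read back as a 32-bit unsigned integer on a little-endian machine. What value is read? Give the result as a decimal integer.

Stored big-endian, the bytes at ascending addresses are 76 02 B5 E7.
Read back as little-endian, the first byte is least significant, giving 0xE7B50276.
0xE7B50276 = 3887399542.

3887399542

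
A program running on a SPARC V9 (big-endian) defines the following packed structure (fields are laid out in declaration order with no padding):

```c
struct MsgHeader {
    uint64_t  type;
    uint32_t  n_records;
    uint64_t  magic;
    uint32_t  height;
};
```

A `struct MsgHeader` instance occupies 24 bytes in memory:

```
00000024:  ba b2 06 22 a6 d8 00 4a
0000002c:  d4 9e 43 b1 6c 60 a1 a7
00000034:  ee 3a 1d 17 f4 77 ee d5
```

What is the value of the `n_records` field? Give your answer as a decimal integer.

`n_records` follows `type` (8 bytes), so it starts at byte offset 8 and occupies 4 bytes.
Bytes at offsets 8..11: D4 9E 43 B1.
Big-endian: lowest address holds the most-significant byte.
The bytes are already most-significant first: 0xD49E43B1.
0xD49E43B1 = 3567141809.

3567141809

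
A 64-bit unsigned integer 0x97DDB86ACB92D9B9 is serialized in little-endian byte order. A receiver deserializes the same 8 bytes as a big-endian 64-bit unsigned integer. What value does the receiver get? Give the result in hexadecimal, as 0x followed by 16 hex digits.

0xB9D992CB6AB8DD97

Stored little-endian, the bytes at ascending addresses are B9 D9 92 CB 6A B8 DD 97.
Read back as big-endian, the last byte is least significant, giving 0xB9D992CB6AB8DD97.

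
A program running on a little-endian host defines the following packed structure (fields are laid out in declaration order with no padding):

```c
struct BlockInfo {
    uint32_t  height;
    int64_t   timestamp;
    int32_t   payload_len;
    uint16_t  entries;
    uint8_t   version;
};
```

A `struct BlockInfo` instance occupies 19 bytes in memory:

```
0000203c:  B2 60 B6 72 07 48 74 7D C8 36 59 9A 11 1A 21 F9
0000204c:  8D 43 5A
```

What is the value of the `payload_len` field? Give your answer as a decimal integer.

`payload_len` follows `height` (4 B), `timestamp` (8 B), so it starts at offset 4 + 8 = 12 and occupies 4 bytes.
Bytes at offsets 12..15: 11 1A 21 F9.
Little-endian: lowest address holds the least-significant byte.
Reassemble most-significant byte first: F9 21 1A 11 → 0xF9211A11.
Top bit is set, so as a signed 32-bit value this is 0xF9211A11 − 2^32 = -115271151.

-115271151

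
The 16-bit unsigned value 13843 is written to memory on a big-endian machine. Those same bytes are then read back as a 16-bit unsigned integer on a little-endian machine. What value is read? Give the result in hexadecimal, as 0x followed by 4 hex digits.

0x1336

13843 in 16-bit hexadecimal is 0x3613.
Stored big-endian, the bytes at ascending addresses are 36 13.
Read back as little-endian, the first byte is least significant, giving 0x1336.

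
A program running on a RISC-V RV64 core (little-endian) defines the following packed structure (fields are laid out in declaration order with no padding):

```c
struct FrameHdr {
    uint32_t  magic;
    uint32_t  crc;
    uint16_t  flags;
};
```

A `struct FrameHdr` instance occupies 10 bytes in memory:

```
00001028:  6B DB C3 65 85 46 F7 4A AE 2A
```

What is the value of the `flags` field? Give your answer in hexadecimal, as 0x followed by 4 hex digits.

`flags` follows `magic` (4 B), `crc` (4 B), so it starts at offset 4 + 4 = 8 and occupies 2 bytes.
Bytes at offsets 8..9: AE 2A.
Little-endian stores the least-significant byte at the lowest address.
Reassemble most-significant byte first: 2A AE → 0x2AAE.

0x2AAE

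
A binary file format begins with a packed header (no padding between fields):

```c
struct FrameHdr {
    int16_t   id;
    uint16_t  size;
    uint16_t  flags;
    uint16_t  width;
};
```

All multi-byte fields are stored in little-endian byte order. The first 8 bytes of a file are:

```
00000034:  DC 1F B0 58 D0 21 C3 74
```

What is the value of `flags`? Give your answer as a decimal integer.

8656

`flags` follows `id` (2 B), `size` (2 B), so it starts at offset 2 + 2 = 4 and occupies 2 bytes.
Bytes at offsets 4..5: D0 21.
Little-endian stores the least-significant byte at the lowest address.
Reassemble most-significant byte first: 21 D0 → 0x21D0.
0x21D0 = 8656.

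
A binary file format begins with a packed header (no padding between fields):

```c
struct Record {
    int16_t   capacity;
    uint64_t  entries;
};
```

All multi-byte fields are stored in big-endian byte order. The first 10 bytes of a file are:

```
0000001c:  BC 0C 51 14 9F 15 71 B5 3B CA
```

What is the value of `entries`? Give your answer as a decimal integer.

5842469531057208266

`entries` follows `capacity` (2 bytes), so it starts at byte offset 2 and occupies 8 bytes.
Bytes at offsets 2..9: 51 14 9F 15 71 B5 3B CA.
Big-endian stores the most-significant byte at the lowest address.
The bytes are already most-significant first: 0x51149F1571B53BCA.
0x51149F1571B53BCA = 5842469531057208266.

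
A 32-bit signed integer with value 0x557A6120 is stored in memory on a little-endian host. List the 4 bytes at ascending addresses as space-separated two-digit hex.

Split into bytes (most-significant first): 55 7A 61 20.
Little-endian: lowest address holds the least-significant byte.
So at ascending addresses the bytes are 20 61 7A 55.

20 61 7A 55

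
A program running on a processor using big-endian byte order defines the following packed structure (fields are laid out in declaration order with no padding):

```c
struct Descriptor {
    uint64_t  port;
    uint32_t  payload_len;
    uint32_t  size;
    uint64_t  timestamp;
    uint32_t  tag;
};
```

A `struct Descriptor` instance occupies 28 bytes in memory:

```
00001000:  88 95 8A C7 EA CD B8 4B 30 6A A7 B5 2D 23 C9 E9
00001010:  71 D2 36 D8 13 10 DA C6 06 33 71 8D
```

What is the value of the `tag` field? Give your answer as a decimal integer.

`tag` follows `port` (8 B), `payload_len` (4 B), `size` (4 B), `timestamp` (8 B), so it starts at offset 8 + 4 + 4 + 8 = 24 and occupies 4 bytes.
Bytes at offsets 24..27: 06 33 71 8D.
Big-endian stores the most-significant byte at the lowest address.
The bytes are already most-significant first: 0x0633718D.
0x0633718D = 104034701.

104034701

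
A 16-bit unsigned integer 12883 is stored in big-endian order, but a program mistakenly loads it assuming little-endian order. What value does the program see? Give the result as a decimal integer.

12883 in 16-bit hexadecimal is 0x3253.
Stored big-endian, the bytes at ascending addresses are 32 53.
Read back as little-endian, the first byte is least significant, giving 0x5332.
0x5332 = 21298.

21298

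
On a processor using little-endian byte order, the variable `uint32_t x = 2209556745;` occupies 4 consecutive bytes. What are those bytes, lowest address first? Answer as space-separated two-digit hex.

2209556745 in hexadecimal, padded to 32 bits, is 0x83B32909.
Split into bytes (most-significant first): 83 B3 29 09.
Little-endian stores the least-significant byte at the lowest address.
So at ascending addresses the bytes are 09 29 B3 83.

09 29 B3 83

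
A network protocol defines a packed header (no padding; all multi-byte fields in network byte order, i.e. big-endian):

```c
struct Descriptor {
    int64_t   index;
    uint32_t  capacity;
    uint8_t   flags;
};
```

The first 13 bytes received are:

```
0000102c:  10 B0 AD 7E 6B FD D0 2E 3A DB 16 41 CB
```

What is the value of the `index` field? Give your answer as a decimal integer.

1202651858997202990

`index` is the first field, at byte offset 0, occupying 8 bytes.
Bytes at offsets 0..7: 10 B0 AD 7E 6B FD D0 2E.
In big-endian order the high byte comes first in memory.
The bytes are already most-significant first: 0x10B0AD7E6BFDD02E.
0x10B0AD7E6BFDD02E = 1202651858997202990.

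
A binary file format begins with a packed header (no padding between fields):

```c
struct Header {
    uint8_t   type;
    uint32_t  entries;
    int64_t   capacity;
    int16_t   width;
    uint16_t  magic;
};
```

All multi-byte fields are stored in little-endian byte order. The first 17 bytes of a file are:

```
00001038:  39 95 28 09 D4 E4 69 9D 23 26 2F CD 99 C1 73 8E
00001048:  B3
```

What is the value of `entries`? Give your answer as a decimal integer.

`entries` follows `type` (1 byte), so it starts at byte offset 1 and occupies 4 bytes.
Bytes at offsets 1..4: 95 28 09 D4.
Little-endian: lowest address holds the least-significant byte.
Reassemble most-significant byte first: D4 09 28 95 → 0xD4092895.
0xD4092895 = 3557370005.

3557370005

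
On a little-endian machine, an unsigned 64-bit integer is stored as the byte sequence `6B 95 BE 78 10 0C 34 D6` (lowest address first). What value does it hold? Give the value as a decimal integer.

15434975087790298475

In little-endian order the low byte comes first in memory.
Reassemble most-significant byte first: D6 34 0C 10 78 BE 95 6B → 0xD6340C1078BE956B.
0xD6340C1078BE956B = 15434975087790298475.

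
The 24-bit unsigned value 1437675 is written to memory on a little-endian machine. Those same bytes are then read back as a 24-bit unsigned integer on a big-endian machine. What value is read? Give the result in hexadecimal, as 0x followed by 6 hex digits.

0xEBEF15

1437675 in 24-bit hexadecimal is 0x15EFEB.
Stored little-endian, the bytes at ascending addresses are EB EF 15.
Read back as big-endian, the last byte is least significant, giving 0xEBEF15.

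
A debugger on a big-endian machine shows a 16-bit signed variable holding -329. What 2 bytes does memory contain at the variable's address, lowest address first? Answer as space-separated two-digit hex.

Two's complement of -329 in 16 bits: 329 = 0x0149; invert → 0xFEB6; add 1 → 0xFEB7.
Split into bytes (most-significant first): FE B7.
Big-endian stores the most-significant byte at the lowest address.
So the memory order matches the most-significant-first order: FE B7.

FE B7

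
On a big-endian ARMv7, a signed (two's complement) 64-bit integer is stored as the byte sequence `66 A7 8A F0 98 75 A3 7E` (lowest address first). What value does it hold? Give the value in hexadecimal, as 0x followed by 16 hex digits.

Big-endian: lowest address holds the most-significant byte.
The bytes are already most-significant first: 0x66A78AF09875A37E.

0x66A78AF09875A37E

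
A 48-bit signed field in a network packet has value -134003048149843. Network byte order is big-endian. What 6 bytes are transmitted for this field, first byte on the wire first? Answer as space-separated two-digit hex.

86 1F FB EA 8C AD

Two's complement of -134003048149843 in 48 bits: 134003048149843 = 0x79E004157353; invert → 0x861FFBEA8CAC; add 1 → 0x861FFBEA8CAD.
Split into bytes (most-significant first): 86 1F FB EA 8C AD.
Big-endian: lowest address holds the most-significant byte.
So the memory order matches the most-significant-first order: 86 1F FB EA 8C AD.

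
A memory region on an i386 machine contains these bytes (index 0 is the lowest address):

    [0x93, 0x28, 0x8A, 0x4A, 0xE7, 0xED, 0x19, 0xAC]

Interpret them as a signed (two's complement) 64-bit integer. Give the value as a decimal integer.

-6045539447124383597

In little-endian order the low byte comes first in memory.
Reassemble most-significant byte first: AC 19 ED E7 4A 8A 28 93 → 0xAC19EDE74A8A2893.
Top bit is set, so as a signed 64-bit value this is 0xAC19EDE74A8A2893 − 2^64 = -6045539447124383597.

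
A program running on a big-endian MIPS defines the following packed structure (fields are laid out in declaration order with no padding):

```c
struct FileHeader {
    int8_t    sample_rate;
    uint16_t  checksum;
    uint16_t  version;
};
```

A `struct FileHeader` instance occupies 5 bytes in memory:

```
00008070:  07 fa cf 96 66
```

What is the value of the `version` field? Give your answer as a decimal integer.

`version` follows `sample_rate` (1 B), `checksum` (2 B), so it starts at offset 1 + 2 = 3 and occupies 2 bytes.
Bytes at offsets 3..4: 96 66.
Big-endian stores the most-significant byte at the lowest address.
The bytes are already most-significant first: 0x9666.
0x9666 = 38502.

38502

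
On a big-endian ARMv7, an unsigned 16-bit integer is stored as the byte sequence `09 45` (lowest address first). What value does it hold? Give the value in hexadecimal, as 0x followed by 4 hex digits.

In big-endian order the high byte comes first in memory.
The bytes are already most-significant first: 0x0945.

0x0945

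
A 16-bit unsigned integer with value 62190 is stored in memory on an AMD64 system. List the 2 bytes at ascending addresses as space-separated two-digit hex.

EE F2

62190 in hexadecimal, padded to 16 bits, is 0xF2EE.
Split into bytes (most-significant first): F2 EE.
Little-endian: lowest address holds the least-significant byte.
So at ascending addresses the bytes are EE F2.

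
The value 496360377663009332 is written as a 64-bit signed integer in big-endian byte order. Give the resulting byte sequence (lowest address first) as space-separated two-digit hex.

496360377663009332 in hexadecimal, padded to 64 bits, is 0x06E36D22372EB234.
Split into bytes (most-significant first): 06 E3 6D 22 37 2E B2 34.
Big-endian: lowest address holds the most-significant byte.
So the memory order matches the most-significant-first order: 06 E3 6D 22 37 2E B2 34.

06 E3 6D 22 37 2E B2 34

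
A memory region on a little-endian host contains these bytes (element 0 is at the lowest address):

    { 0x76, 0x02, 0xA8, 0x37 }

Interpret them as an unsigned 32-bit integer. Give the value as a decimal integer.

933757558

Little-endian: lowest address holds the least-significant byte.
Reassemble most-significant byte first: 37 A8 02 76 → 0x37A80276.
0x37A80276 = 933757558.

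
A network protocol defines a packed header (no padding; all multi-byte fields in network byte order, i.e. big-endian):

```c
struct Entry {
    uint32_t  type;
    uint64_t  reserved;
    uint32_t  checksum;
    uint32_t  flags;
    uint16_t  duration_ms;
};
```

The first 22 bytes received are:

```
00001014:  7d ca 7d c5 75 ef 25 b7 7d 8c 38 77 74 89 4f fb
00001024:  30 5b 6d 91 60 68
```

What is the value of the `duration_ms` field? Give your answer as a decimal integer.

24680

`duration_ms` follows `type` (4 B), `reserved` (8 B), `checksum` (4 B), `flags` (4 B), so it starts at offset 4 + 8 + 4 + 4 = 20 and occupies 2 bytes.
Bytes at offsets 20..21: 60 68.
In big-endian order the high byte comes first in memory.
The bytes are already most-significant first: 0x6068.
0x6068 = 24680.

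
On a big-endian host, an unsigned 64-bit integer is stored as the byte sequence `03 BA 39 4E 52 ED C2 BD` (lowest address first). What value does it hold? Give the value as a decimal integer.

268590136343511741

In big-endian order the high byte comes first in memory.
The bytes are already most-significant first: 0x03BA394E52EDC2BD.
0x03BA394E52EDC2BD = 268590136343511741.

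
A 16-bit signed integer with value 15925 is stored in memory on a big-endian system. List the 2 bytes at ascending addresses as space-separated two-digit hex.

15925 in hexadecimal, padded to 16 bits, is 0x3E35.
Split into bytes (most-significant first): 3E 35.
Big-endian: lowest address holds the most-significant byte.
So the memory order matches the most-significant-first order: 3E 35.

3E 35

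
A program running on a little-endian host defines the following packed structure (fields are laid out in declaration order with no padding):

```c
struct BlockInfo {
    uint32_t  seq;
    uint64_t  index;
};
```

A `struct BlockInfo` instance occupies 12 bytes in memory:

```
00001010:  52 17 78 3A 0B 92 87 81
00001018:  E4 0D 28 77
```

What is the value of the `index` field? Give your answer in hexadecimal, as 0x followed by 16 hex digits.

`index` follows `seq` (4 bytes), so it starts at byte offset 4 and occupies 8 bytes.
Bytes at offsets 4..11: 0B 92 87 81 E4 0D 28 77.
Little-endian: lowest address holds the least-significant byte.
Reassemble most-significant byte first: 77 28 0D E4 81 87 92 0B → 0x77280DE48187920B.

0x77280DE48187920B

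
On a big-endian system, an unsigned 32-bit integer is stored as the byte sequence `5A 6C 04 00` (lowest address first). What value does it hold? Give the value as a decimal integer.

In big-endian order the high byte comes first in memory.
The bytes are already most-significant first: 0x5A6C0400.
0x5A6C0400 = 1517028352.

1517028352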